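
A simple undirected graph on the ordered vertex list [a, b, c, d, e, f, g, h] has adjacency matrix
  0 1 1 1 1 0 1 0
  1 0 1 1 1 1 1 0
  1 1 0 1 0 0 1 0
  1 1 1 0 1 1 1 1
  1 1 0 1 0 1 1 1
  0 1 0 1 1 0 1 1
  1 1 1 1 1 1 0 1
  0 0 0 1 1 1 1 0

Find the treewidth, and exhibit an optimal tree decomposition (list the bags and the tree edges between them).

Each bag holds 5 vertices, so the decomposition has width 4, which upper-bounds the treewidth. For the lower bound, the 5 vertices {d, e, f, g, h} are pairwise adjacent, and any tree decomposition puts a clique entirely inside one bag — forcing width ≥ 4. Combining the bounds, tw(G) = 4.

Treewidth 4.
Bags: B1 = {b, d, e, f, g}  B2 = {d, e, f, g, h}  B3 = {a, b, d, e, g}  B4 = {a, b, c, d, g}
Tree: B1–B2, B1–B3, B3–B4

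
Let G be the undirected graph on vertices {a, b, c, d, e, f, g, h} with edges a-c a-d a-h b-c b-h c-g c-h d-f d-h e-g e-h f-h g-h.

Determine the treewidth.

A width-2 tree decomposition is:
Bags: B1 = {a, c, h}  B2 = {a, d, h}  B3 = {c, g, h}  B4 = {e, g, h}  B5 = {d, f, h}  B6 = {b, c, h}
Tree: B1–B2, B1–B3, B3–B4, B2–B5, B1–B6
Each bag holds 3 vertices, so the decomposition has width 2, which upper-bounds the treewidth. Conversely, {a, d, h} is a clique of size 3, and the vertices of any clique must share a bag in every tree decomposition; so some bag has ≥ 3 vertices and tw(G) ≥ 2. The upper and lower bounds meet at 2, so that is the treewidth.

2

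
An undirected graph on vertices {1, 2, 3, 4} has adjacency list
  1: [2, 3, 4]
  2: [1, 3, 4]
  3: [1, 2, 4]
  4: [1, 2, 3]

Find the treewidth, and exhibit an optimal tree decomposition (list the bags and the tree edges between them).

With just one bag of size 4, the width is 4 − 1 = 3, so tw(G) ≤ 3. On the other hand G contains the 4-clique {1, 2, 3, 4}. A clique must lie in a single bag of any decomposition, so no decomposition can have width below 3. Hence tw(G) = 3 exactly.

Treewidth 3.
One such decomposition:
Bags: B1 = {1, 2, 3, 4}
Tree: (single bag)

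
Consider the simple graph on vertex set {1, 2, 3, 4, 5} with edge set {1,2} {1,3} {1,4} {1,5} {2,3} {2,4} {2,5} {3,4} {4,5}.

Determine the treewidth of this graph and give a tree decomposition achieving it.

Treewidth 3.
One optimal decomposition is:
Bags: B1 = {1, 2, 3, 4}  B2 = {1, 2, 4, 5}
Tree: B1–B2

Every bag has size at most 4, so the width is 4 − 1 = 3 and tw(G) ≤ 3. On the other hand G contains the 4-clique {1, 2, 3, 4}. A clique must lie in a single bag of any decomposition, so no decomposition can have width below 3. Combining the bounds, tw(G) = 3.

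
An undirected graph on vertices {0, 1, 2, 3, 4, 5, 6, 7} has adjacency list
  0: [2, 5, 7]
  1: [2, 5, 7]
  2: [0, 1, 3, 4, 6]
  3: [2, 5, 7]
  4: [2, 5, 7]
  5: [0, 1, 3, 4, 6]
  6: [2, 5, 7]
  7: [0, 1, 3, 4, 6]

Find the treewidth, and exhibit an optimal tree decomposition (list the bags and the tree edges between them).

The largest bag has 4 vertices, giving width 3; this decomposition certifies tw(G) ≤ 3. For the lower bound: the 4 vertex sets {0,2}, {3,5}, {7}, {1} are disjoint, each induces a connected subgraph, and every pair is joined by at least one edge of G. Contracting each set to a single vertex therefore yields K_{4} as a minor, and since treewidth is minor-monotone, tw(G) ≥ tw(K_{4}) = 3. Therefore the treewidth is 3.

Treewidth 3.
Bags: B1 = {0, 2, 5, 7}  B2 = {2, 3, 5, 7}  B3 = {1, 2, 5, 7}  B4 = {2, 5, 6, 7}  B5 = {2, 4, 5, 7}
Tree: B1–B2, B2–B3, B3–B4, B4–B5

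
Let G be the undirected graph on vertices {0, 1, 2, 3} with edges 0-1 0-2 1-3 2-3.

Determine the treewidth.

2

A width-2 tree decomposition is:
Bags: B1 = {1, 2, 3}  B2 = {0, 1, 2}
Tree: B1–B2
The largest bag has 3 vertices, giving width 2; this decomposition certifies tw(G) ≤ 2. Since 2–3–1–0–2 is a cycle in G, G is not acyclic. Forests are exactly the graphs of treewidth ≤ 1, so tw(G) ≥ 2. Combining the bounds, tw(G) = 2.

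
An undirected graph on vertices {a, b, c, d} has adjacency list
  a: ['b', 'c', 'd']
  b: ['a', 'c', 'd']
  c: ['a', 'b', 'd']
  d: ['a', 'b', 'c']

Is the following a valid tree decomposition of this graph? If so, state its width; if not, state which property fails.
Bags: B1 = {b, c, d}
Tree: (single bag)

No — vertex a appears in no bag.

A tree decomposition must satisfy three properties: every vertex lies in some bag; for every edge, both endpoints lie together in some bag; and for every vertex, the bags containing it form a connected subtree. Here vertex a appears in no bag, so the decomposition is invalid.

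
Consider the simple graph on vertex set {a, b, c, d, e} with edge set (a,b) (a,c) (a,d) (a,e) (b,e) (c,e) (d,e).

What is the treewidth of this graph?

2

A width-2 tree decomposition is:
Bags: B1 = {a, c, e}  B2 = {a, b, e}  B3 = {a, d, e}
Tree: B1–B2, B1–B3
The largest bag has 3 vertices, giving width 2; this decomposition certifies tw(G) ≤ 2. For the lower bound, the 3 vertices {a, d, e} are pairwise adjacent, and any tree decomposition puts a clique entirely inside one bag — forcing width ≥ 2. The upper and lower bounds meet at 2, so that is the treewidth.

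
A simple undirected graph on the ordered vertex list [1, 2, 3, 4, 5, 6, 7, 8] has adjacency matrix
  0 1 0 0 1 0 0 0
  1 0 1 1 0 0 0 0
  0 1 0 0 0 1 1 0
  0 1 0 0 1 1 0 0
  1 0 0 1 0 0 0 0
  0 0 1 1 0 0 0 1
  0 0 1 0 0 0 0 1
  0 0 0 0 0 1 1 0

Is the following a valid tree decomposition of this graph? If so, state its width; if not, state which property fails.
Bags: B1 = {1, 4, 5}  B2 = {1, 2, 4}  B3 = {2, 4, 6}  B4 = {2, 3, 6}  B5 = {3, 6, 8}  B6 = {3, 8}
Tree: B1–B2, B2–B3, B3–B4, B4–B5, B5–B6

A tree decomposition must satisfy three properties: every vertex lies in some bag; for every edge, both endpoints lie together in some bag; and for every vertex, the bags containing it form a connected subtree. Here vertex 7 appears in no bag, so the decomposition is invalid.

No — vertex 7 appears in no bag.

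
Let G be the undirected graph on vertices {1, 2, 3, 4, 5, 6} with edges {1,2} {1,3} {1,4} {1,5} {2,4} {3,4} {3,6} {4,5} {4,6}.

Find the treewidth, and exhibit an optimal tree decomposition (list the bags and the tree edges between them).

Treewidth 2.
One such decomposition:
Bags: B1 = {1, 4, 5}  B2 = {1, 2, 4}  B3 = {1, 3, 4}  B4 = {3, 4, 6}
Tree: B1–B2, B2–B3, B3–B4

Every bag has size at most 3, so the width is 3 − 1 = 2 and tw(G) ≤ 2. Conversely, {1, 2, 4} is a clique of size 3, and the vertices of any clique must share a bag in every tree decomposition; so some bag has ≥ 3 vertices and tw(G) ≥ 2. Therefore the treewidth is 2.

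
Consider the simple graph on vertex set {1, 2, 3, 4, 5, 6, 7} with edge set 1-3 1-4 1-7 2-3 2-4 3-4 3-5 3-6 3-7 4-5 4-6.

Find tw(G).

2

A width-2 tree decomposition is:
Bags: B1 = {1, 3, 4}  B2 = {2, 3, 4}  B3 = {3, 4, 5}  B4 = {3, 4, 6}  B5 = {1, 3, 7}
Tree: B1–B2, B1–B3, B3–B4, B1–B5
Each bag holds 3 vertices, so the decomposition has width 2, which upper-bounds the treewidth. For the lower bound, the 3 vertices {1, 3, 4} are pairwise adjacent, and any tree decomposition puts a clique entirely inside one bag — forcing width ≥ 2. The upper and lower bounds meet at 2, so that is the treewidth.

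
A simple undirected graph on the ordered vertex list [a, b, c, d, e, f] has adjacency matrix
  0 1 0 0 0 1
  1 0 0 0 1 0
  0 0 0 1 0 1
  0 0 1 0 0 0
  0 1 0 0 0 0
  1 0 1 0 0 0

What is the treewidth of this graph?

A width-1 tree decomposition is:
Bags: B1 = {c, d}  B2 = {c, f}  B3 = {a, f}  B4 = {a, b}  B5 = {b, e}
Tree: B1–B2, B2–B3, B3–B4, B4–B5
Every bag has size at most 2, so the width is 2 − 1 = 1 and tw(G) ≤ 1. G has an edge, so its treewidth is at least 1. Combining the bounds, tw(G) = 1.

1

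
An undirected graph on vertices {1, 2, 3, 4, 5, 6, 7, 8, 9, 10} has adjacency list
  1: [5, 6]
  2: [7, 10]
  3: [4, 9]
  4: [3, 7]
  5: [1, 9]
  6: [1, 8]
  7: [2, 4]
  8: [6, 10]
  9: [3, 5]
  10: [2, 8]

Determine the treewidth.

2

A width-2 tree decomposition is:
Bags: B1 = {2, 8, 10}  B2 = {2, 6, 8}  B3 = {1, 2, 6}  B4 = {1, 2, 5}  B5 = {2, 5, 9}  B6 = {2, 3, 9}  B7 = {2, 3, 4}  B8 = {2, 4, 7}
Tree: B1–B2, B2–B3, B3–B4, B4–B5, B5–B6, B6–B7, B7–B8
Every bag has size at most 3, so the width is 3 − 1 = 2 and tw(G) ≤ 2. The edges 2–10–8–6–1–5–9–3–4–7–2 form a cycle, so G is not a tree and its treewidth is at least 2. Hence tw(G) = 2 exactly.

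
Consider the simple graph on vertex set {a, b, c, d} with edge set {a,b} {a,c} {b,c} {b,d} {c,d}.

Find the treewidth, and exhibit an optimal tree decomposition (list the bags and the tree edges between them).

The largest bag has 3 vertices, giving width 2; this decomposition certifies tw(G) ≤ 2. On the other hand G contains the 3-clique {b, c, d}. A clique must lie in a single bag of any decomposition, so no decomposition can have width below 2. Hence tw(G) = 2 exactly.

Treewidth 2.
One optimal decomposition is:
Bags: B1 = {a, b, c}  B2 = {b, c, d}
Tree: B1–B2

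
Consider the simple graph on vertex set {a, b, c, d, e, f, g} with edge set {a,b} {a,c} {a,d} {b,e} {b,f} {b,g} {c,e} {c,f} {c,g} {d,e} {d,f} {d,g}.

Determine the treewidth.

A width-3 tree decomposition is:
Bags: B1 = {b, c, d, f}  B2 = {b, c, d, g}  B3 = {a, b, c, d}  B4 = {b, c, d, e}
Tree: B1–B2, B2–B3, B3–B4
Every bag has size at most 4, so the width is 4 − 1 = 3 and tw(G) ≤ 3. For the lower bound: the 4 vertex sets {c,f}, {b,g}, {d}, {a} are disjoint, each induces a connected subgraph, and every pair is joined by at least one edge of G. Contracting each set to a single vertex therefore yields K_{4} as a minor, and since treewidth is minor-monotone, tw(G) ≥ tw(K_{4}) = 3. Combining the bounds, tw(G) = 3.

3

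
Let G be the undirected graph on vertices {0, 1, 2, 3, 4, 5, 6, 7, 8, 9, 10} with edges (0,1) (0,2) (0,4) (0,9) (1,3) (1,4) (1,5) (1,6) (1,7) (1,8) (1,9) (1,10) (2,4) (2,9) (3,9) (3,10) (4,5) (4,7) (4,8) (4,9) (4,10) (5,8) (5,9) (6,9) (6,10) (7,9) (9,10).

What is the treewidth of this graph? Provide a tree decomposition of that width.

Treewidth 3.
Bags: B1 = {1, 4, 9, 10}  B2 = {1, 4, 5, 9}  B3 = {1, 6, 9, 10}  B4 = {1, 4, 7, 9}  B5 = {0, 1, 4, 9}  B6 = {0, 2, 4, 9}  B7 = {1, 4, 5, 8}  B8 = {1, 3, 9, 10}
Tree: B1–B2, B1–B3, B2–B4, B4–B5, B5–B6, B2–B7, B1–B8

The largest bag has 4 vertices, giving width 3; this decomposition certifies tw(G) ≤ 3. On the other hand G contains the 4-clique {1, 4, 5, 8}. A clique must lie in a single bag of any decomposition, so no decomposition can have width below 3. Therefore the treewidth is 3.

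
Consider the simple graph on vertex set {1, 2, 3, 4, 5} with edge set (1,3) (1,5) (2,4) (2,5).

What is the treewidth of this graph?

1

A width-1 tree decomposition is:
Bags: B1 = {1, 3}  B2 = {1, 5}  B3 = {2, 5}  B4 = {2, 4}
Tree: B1–B2, B2–B3, B3–B4
Every bag has size at most 2, so the width is 2 − 1 = 1 and tw(G) ≤ 1. Since G has at least one edge (e.g. 3–1), it is not an edgeless graph, so tw(G) ≥ 1. Hence tw(G) = 1 exactly.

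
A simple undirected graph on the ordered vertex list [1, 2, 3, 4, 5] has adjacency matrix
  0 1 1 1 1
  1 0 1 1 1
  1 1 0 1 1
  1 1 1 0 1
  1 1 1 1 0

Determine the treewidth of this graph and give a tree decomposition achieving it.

Treewidth 4.
One such decomposition:
Bags: B1 = {1, 2, 3, 4, 5}
Tree: (single bag)

With just one bag of size 5, the width is 5 − 1 = 4, so tw(G) ≤ 4. Conversely, {1, 2, 3, 4, 5} is a clique of size 5, and the vertices of any clique must share a bag in every tree decomposition; so some bag has ≥ 5 vertices and tw(G) ≥ 4. The upper and lower bounds meet at 4, so that is the treewidth.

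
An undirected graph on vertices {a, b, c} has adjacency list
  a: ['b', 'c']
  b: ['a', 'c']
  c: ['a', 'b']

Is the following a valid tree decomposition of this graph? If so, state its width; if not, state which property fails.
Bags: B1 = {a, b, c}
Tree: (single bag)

Yes; width 2.

Every vertex of G appears in some bag (union = {a, b, c}); every edge is covered by a bag; and for each vertex v the set of bags containing v is connected in the bag tree. The decomposition is therefore valid. The largest bag has 3 vertices, so the width is 2.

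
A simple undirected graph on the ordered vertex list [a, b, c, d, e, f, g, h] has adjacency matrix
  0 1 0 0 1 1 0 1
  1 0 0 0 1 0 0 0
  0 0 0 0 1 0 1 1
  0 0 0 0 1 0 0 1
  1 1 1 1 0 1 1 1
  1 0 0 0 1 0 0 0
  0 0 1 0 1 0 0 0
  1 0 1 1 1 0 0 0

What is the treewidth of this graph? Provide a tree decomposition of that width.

The largest bag has 3 vertices, giving width 2; this decomposition certifies tw(G) ≤ 2. On the other hand G contains the 3-clique {c, e, g}. A clique must lie in a single bag of any decomposition, so no decomposition can have width below 2. Combining the bounds, tw(G) = 2.

Treewidth 2.
One such decomposition:
Bags: B1 = {a, e, f}  B2 = {a, e, h}  B3 = {a, b, e}  B4 = {d, e, h}  B5 = {c, e, h}  B6 = {c, e, g}
Tree: B1–B2, B2–B3, B2–B4, B2–B5, B5–B6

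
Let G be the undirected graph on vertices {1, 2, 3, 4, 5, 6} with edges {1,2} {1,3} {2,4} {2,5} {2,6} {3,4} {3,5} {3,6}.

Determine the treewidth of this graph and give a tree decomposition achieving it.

Every bag has size at most 3, so the width is 3 − 1 = 2 and tw(G) ≤ 2. For the lower bound, G contains the cycle 2–5–3–1–2, so G is not a forest; only forests have treewidth ≤ 1, hence tw(G) ≥ 2. The upper and lower bounds meet at 2, so that is the treewidth.

Treewidth 2.
One optimal decomposition is:
Bags: B1 = {2, 3, 5}  B2 = {1, 2, 3}  B3 = {2, 3, 6}  B4 = {2, 3, 4}
Tree: B1–B2, B2–B3, B3–B4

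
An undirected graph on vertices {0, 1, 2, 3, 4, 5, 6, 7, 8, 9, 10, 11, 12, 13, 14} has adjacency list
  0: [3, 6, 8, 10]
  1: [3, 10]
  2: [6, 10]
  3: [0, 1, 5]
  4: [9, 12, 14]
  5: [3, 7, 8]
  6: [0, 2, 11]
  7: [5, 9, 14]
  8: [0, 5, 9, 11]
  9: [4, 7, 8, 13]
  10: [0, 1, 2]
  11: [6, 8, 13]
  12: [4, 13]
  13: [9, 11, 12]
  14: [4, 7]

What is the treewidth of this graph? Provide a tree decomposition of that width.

The largest bag has 4 vertices, giving width 3; this decomposition certifies tw(G) ≤ 3. For the lower bound: the 4 vertex sets {1,2,10}, {3}, {0}, {5,6,8,11} are disjoint, each induces a connected subgraph, and every pair is joined by at least one edge of G. Contracting each set to a single vertex therefore yields K_{4} as a minor, and since treewidth is minor-monotone, tw(G) ≥ tw(K_{4}) = 3. Hence tw(G) = 3 exactly.

Treewidth 3.
One optimal decomposition is:
Bags: B1 = {1, 2, 3, 10}  B2 = {0, 2, 3, 10}  B3 = {0, 2, 3, 6}  B4 = {0, 3, 5, 6}  B5 = {0, 5, 6, 8}  B6 = {5, 6, 8, 11}  B7 = {5, 7, 8, 11}  B8 = {7, 8, 9, 11}  B9 = {7, 9, 11, 13}  B10 = {7, 9, 13, 14}  B11 = {4, 9, 13, 14}  B12 = {4, 12, 13, 14}
Tree: B1–B2, B2–B3, B3–B4, B4–B5, B5–B6, B6–B7, B7–B8, B8–B9, B9–B10, B10–B11, B11–B12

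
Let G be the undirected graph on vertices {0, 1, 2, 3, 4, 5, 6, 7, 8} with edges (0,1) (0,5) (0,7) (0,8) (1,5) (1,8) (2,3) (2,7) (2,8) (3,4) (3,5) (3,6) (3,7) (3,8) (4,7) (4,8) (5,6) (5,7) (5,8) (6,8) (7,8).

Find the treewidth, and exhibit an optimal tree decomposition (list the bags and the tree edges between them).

Treewidth 3.
Bags: B1 = {0, 5, 7, 8}  B2 = {3, 5, 7, 8}  B3 = {3, 4, 7, 8}  B4 = {0, 1, 5, 8}  B5 = {3, 5, 6, 8}  B6 = {2, 3, 7, 8}
Tree: B1–B2, B2–B3, B1–B4, B2–B5, B3–B6

The largest bag has 4 vertices, giving width 3; this decomposition certifies tw(G) ≤ 3. For the lower bound, the 4 vertices {0, 1, 5, 8} are pairwise adjacent, and any tree decomposition puts a clique entirely inside one bag — forcing width ≥ 3. Hence tw(G) = 3 exactly.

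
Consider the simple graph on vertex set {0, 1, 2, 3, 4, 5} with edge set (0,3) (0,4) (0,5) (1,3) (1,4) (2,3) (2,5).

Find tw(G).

A width-2 tree decomposition is:
Bags: B1 = {1, 3, 4}  B2 = {0, 3, 4}  B3 = {0, 2, 3}  B4 = {0, 2, 5}
Tree: B1–B2, B2–B3, B3–B4
The largest bag has 3 vertices, giving width 2; this decomposition certifies tw(G) ≤ 2. The edges 1–4–0–3–1 form a cycle, so G is not a tree and its treewidth is at least 2. Combining the bounds, tw(G) = 2.

2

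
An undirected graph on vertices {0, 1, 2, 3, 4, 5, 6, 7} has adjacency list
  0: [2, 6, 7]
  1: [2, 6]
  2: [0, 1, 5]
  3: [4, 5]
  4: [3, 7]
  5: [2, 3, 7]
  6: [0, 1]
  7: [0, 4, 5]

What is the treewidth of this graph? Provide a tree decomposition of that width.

Treewidth 2.
One optimal decomposition is:
Bags: B1 = {0, 1, 6}  B2 = {0, 1, 2}  B3 = {0, 2, 7}  B4 = {2, 5, 7}  B5 = {4, 5, 7}  B6 = {3, 4, 5}
Tree: B1–B2, B2–B3, B3–B4, B4–B5, B5–B6

Every bag has size at most 3, so the width is 3 − 1 = 2 and tw(G) ≤ 2. The edges 6–1–2–0–6 form a cycle, so G is not a tree and its treewidth is at least 2. The upper and lower bounds meet at 2, so that is the treewidth.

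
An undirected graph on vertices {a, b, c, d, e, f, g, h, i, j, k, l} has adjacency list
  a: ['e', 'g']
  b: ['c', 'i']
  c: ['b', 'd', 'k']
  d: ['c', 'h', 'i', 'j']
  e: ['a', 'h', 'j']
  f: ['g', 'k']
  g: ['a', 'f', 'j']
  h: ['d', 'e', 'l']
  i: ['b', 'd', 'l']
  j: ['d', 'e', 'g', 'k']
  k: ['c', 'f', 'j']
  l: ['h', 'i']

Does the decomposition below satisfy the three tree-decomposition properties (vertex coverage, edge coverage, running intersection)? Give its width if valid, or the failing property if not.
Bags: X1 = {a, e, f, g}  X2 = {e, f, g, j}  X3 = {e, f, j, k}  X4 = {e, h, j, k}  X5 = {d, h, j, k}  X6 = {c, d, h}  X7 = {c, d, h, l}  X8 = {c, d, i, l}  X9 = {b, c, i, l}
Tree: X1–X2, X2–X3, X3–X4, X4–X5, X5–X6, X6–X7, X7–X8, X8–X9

No — edge (k,c) lies in no bag.

A tree decomposition must satisfy three properties: every vertex lies in some bag; for every edge, both endpoints lie together in some bag; and for every vertex, the bags containing it form a connected subtree. Here edge (k,c) lies in no bag, so the decomposition is invalid.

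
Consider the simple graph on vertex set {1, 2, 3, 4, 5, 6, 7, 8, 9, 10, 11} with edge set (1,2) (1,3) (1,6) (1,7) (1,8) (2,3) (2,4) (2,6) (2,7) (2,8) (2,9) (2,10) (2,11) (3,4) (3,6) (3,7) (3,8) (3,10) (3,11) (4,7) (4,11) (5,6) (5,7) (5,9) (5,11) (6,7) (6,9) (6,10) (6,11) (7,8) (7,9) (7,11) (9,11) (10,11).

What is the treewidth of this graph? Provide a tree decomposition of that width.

The largest bag has 5 vertices, giving width 4; this decomposition certifies tw(G) ≤ 4. For the lower bound, the 5 vertices {2, 6, 7, 9, 11} are pairwise adjacent, and any tree decomposition puts a clique entirely inside one bag — forcing width ≥ 4. Therefore the treewidth is 4.

Treewidth 4.
Bags: B1 = {2, 3, 6, 7, 11}  B2 = {1, 2, 3, 6, 7}  B3 = {2, 6, 7, 9, 11}  B4 = {2, 3, 6, 10, 11}  B5 = {2, 3, 4, 7, 11}  B6 = {5, 6, 7, 9, 11}  B7 = {1, 2, 3, 7, 8}
Tree: B1–B2, B1–B3, B1–B4, B1–B5, B3–B6, B2–B7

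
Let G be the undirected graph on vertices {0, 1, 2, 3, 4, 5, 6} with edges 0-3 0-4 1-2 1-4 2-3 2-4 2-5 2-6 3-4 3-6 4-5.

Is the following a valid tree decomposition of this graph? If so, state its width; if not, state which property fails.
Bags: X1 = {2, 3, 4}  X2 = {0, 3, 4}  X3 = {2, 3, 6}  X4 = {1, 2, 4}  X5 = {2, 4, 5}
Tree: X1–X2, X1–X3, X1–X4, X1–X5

Checking the three conditions: (i) the bags cover all of {0, 1, 2, 3, 4, 5, 6}; (ii) for each edge, some bag contains both endpoints; (iii) the bags containing any fixed vertex form a subtree. All hold, so the decomposition is valid with width 3 − 1 = 2.

Yes; width 2.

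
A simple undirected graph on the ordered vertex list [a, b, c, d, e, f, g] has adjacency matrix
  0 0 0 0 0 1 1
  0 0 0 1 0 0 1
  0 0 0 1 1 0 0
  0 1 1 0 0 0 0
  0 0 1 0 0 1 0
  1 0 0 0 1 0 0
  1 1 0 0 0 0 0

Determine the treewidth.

A width-2 tree decomposition is:
Bags: B1 = {a, e, f}  B2 = {a, c, e}  B3 = {a, c, d}  B4 = {a, b, d}  B5 = {a, b, g}
Tree: B1–B2, B2–B3, B3–B4, B4–B5
The largest bag has 3 vertices, giving width 2; this decomposition certifies tw(G) ≤ 2. For the lower bound, G contains the cycle a–f–e–c–d–b–g–a, so G is not a forest; only forests have treewidth ≤ 1, hence tw(G) ≥ 2. Hence tw(G) = 2 exactly.

2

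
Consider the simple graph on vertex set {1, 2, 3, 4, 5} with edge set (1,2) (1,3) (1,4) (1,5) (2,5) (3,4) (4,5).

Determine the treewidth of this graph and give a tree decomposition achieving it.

The largest bag has 3 vertices, giving width 2; this decomposition certifies tw(G) ≤ 2. Conversely, {1, 2, 5} is a clique of size 3, and the vertices of any clique must share a bag in every tree decomposition; so some bag has ≥ 3 vertices and tw(G) ≥ 2. Therefore the treewidth is 2.

Treewidth 2.
Bags: B1 = {1, 3, 4}  B2 = {1, 4, 5}  B3 = {1, 2, 5}
Tree: B1–B2, B2–B3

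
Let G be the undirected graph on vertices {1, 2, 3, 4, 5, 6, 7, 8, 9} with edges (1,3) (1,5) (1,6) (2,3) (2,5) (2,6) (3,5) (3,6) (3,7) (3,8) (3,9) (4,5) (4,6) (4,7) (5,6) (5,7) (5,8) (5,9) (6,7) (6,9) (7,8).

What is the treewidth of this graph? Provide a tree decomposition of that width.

The largest bag has 4 vertices, giving width 3; this decomposition certifies tw(G) ≤ 3. For the lower bound, the 4 vertices {3, 5, 7, 8} are pairwise adjacent, and any tree decomposition puts a clique entirely inside one bag — forcing width ≥ 3. The upper and lower bounds meet at 3, so that is the treewidth.

Treewidth 3.
One optimal decomposition is:
Bags: B1 = {3, 5, 7, 8}  B2 = {3, 5, 6, 7}  B3 = {4, 5, 6, 7}  B4 = {2, 3, 5, 6}  B5 = {1, 3, 5, 6}  B6 = {3, 5, 6, 9}
Tree: B1–B2, B2–B3, B2–B4, B2–B5, B4–B6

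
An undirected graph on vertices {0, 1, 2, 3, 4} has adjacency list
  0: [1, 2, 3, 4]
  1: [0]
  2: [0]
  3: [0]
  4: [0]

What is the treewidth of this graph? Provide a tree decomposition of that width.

Every bag has size at most 2, so the width is 2 − 1 = 1 and tw(G) ≤ 1. Any graph with an edge has treewidth ≥ 1, and G has the edge 0–2. Combining the bounds, tw(G) = 1.

Treewidth 1.
One optimal decomposition is:
Bags: B1 = {0, 2}  B2 = {0, 1}  B3 = {0, 4}  B4 = {0, 3}
Tree: B1–B2, B1–B3, B2–B4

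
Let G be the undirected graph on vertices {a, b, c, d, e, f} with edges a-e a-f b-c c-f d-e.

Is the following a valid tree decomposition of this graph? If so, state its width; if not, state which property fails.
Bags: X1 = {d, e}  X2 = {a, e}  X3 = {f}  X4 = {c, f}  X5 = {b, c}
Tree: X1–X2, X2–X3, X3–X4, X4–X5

No — edge (a,f) lies in no bag.

A tree decomposition must satisfy three properties: every vertex lies in some bag; for every edge, both endpoints lie together in some bag; and for every vertex, the bags containing it form a connected subtree. Here edge (a,f) lies in no bag, so the decomposition is invalid.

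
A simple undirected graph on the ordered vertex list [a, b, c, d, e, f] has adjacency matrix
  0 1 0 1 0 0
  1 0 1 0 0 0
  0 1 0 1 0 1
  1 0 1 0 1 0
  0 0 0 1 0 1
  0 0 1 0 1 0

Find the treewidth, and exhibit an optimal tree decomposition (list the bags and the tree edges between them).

Every bag has size at most 3, so the width is 3 − 1 = 2 and tw(G) ≤ 2. The edges f–e–d–c–f form a cycle, so G is not a tree and its treewidth is at least 2. The upper and lower bounds meet at 2, so that is the treewidth.

Treewidth 2.
One such decomposition:
Bags: B1 = {c, e, f}  B2 = {c, d, e}  B3 = {b, c, d}  B4 = {a, b, d}
Tree: B1–B2, B2–B3, B3–B4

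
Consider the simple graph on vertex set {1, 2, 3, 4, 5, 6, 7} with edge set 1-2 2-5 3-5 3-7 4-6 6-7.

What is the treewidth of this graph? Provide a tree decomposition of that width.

Treewidth 1.
One such decomposition:
Bags: B1 = {1, 2}  B2 = {2, 5}  B3 = {3, 5}  B4 = {3, 7}  B5 = {6, 7}  B6 = {4, 6}
Tree: B1–B2, B2–B3, B3–B4, B4–B5, B5–B6

Every bag has size at most 2, so the width is 2 − 1 = 1 and tw(G) ≤ 1. Since G has at least one edge (e.g. 1–2), it is not an edgeless graph, so tw(G) ≥ 1. Therefore the treewidth is 1.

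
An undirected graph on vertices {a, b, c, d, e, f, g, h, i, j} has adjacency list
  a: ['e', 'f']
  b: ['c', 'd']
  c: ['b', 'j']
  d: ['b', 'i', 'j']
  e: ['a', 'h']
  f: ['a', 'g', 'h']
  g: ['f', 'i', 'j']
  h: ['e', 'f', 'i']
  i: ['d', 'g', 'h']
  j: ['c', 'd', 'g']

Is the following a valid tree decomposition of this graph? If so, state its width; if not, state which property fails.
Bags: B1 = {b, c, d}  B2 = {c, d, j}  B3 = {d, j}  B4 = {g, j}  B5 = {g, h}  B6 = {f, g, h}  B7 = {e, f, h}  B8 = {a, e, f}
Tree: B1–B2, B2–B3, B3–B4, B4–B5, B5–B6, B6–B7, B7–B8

No — vertex i appears in no bag.

A tree decomposition must satisfy three properties: every vertex lies in some bag; for every edge, both endpoints lie together in some bag; and for every vertex, the bags containing it form a connected subtree. Here vertex i appears in no bag, so the decomposition is invalid.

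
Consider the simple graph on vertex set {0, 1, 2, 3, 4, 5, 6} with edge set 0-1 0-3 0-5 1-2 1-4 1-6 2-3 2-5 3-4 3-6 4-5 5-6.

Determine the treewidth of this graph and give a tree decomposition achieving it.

Every bag has size at most 4, so the width is 4 − 1 = 3 and tw(G) ≤ 3. For the lower bound: the 4 vertex sets {0,1}, {3,6}, {5}, {2} are disjoint, each induces a connected subgraph, and every pair is joined by at least one edge of G. Contracting each set to a single vertex therefore yields K_{4} as a minor, and since treewidth is minor-monotone, tw(G) ≥ tw(K_{4}) = 3. Combining the bounds, tw(G) = 3.

Treewidth 3.
Bags: B1 = {0, 1, 3, 5}  B2 = {1, 3, 5, 6}  B3 = {1, 2, 3, 5}  B4 = {1, 3, 4, 5}
Tree: B1–B2, B2–B3, B3–B4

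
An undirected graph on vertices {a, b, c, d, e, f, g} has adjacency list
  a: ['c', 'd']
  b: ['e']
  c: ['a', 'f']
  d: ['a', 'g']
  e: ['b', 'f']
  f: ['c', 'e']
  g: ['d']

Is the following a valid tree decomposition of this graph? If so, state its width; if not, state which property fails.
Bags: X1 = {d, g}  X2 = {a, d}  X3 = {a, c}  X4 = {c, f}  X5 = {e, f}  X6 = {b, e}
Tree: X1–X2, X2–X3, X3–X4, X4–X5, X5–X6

Vertex coverage: the bags together contain {a, b, c, d, e, f, g}, the full vertex set. Edge coverage: each edge of G has both endpoints in at least one bag. Running intersection: for every vertex, the bags containing it form a connected subtree. All three properties hold, so this is a valid tree decomposition of width max|bag| − 1 = 1, and hence tw(G) ≤ 1.

Yes; width 1.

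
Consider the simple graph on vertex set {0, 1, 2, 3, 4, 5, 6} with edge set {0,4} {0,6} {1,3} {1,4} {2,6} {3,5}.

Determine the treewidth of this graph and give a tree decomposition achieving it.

Every bag has size at most 2, so the width is 2 − 1 = 1 and tw(G) ≤ 1. Any graph with an edge has treewidth ≥ 1, and G has the edge 5–3. Hence tw(G) = 1 exactly.

Treewidth 1.
One such decomposition:
Bags: B1 = {3, 5}  B2 = {1, 3}  B3 = {1, 4}  B4 = {0, 4}  B5 = {0, 6}  B6 = {2, 6}
Tree: B1–B2, B2–B3, B3–B4, B4–B5, B5–B6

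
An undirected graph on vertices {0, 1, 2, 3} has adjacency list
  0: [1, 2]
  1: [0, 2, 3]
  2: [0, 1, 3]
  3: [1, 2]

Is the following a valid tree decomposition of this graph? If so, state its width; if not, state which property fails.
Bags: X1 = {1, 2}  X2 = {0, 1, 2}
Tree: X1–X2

No — vertex 3 appears in no bag.

A tree decomposition must satisfy three properties: every vertex lies in some bag; for every edge, both endpoints lie together in some bag; and for every vertex, the bags containing it form a connected subtree. Here vertex 3 appears in no bag, so the decomposition is invalid.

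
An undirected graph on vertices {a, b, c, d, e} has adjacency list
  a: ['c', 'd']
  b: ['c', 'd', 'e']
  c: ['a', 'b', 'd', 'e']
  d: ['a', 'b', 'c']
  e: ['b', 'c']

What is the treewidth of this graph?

2

A width-2 tree decomposition is:
Bags: B1 = {a, c, d}  B2 = {b, c, d}  B3 = {b, c, e}
Tree: B1–B2, B2–B3
Each bag holds 3 vertices, so the decomposition has width 2, which upper-bounds the treewidth. Conversely, {a, c, d} is a clique of size 3, and the vertices of any clique must share a bag in every tree decomposition; so some bag has ≥ 3 vertices and tw(G) ≥ 2. Hence tw(G) = 2 exactly.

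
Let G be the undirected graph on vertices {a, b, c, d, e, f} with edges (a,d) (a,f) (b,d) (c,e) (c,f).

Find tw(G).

A width-1 tree decomposition is:
Bags: B1 = {a, f}  B2 = {a, d}  B3 = {c, f}  B4 = {c, e}  B5 = {b, d}
Tree: B1–B2, B1–B3, B3–B4, B2–B5
The largest bag has 2 vertices, giving width 1; this decomposition certifies tw(G) ≤ 1. Any graph with an edge has treewidth ≥ 1, and G has the edge a–f. Combining the bounds, tw(G) = 1.

1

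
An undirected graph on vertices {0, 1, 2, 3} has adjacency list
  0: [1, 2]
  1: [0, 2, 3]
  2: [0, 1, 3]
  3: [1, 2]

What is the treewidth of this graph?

A width-2 tree decomposition is:
Bags: B1 = {0, 1, 2}  B2 = {1, 2, 3}
Tree: B1–B2
Every bag has size at most 3, so the width is 3 − 1 = 2 and tw(G) ≤ 2. For the lower bound, the 3 vertices {0, 1, 2} are pairwise adjacent, and any tree decomposition puts a clique entirely inside one bag — forcing width ≥ 2. Hence tw(G) = 2 exactly.

2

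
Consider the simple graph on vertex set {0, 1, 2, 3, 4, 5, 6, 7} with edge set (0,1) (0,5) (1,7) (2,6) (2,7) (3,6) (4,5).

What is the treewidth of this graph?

A width-1 tree decomposition is:
Bags: B1 = {3, 6}  B2 = {2, 6}  B3 = {2, 7}  B4 = {1, 7}  B5 = {0, 1}  B6 = {0, 5}  B7 = {4, 5}
Tree: B1–B2, B2–B3, B3–B4, B4–B5, B5–B6, B6–B7
The largest bag has 2 vertices, giving width 1; this decomposition certifies tw(G) ≤ 1. Any graph with an edge has treewidth ≥ 1, and G has the edge 3–6. The upper and lower bounds meet at 1, so that is the treewidth.

1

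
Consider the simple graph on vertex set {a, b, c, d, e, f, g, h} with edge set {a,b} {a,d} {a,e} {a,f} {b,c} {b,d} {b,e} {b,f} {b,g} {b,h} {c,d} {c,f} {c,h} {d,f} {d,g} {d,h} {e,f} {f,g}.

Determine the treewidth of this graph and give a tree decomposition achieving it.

The largest bag has 4 vertices, giving width 3; this decomposition certifies tw(G) ≤ 3. For the lower bound, the 4 vertices {b, c, d, h} are pairwise adjacent, and any tree decomposition puts a clique entirely inside one bag — forcing width ≥ 3. The upper and lower bounds meet at 3, so that is the treewidth.

Treewidth 3.
Bags: B1 = {a, b, e, f}  B2 = {a, b, d, f}  B3 = {b, c, d, f}  B4 = {b, d, f, g}  B5 = {b, c, d, h}
Tree: B1–B2, B2–B3, B3–B4, B3–B5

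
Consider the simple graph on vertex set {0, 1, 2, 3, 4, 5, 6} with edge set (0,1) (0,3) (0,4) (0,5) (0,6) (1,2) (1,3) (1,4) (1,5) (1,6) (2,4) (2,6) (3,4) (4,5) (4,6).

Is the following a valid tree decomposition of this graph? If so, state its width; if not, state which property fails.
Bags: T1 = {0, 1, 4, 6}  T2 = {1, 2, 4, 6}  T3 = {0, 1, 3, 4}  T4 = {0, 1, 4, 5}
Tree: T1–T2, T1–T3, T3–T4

Every vertex of G appears in some bag (union = {0, 1, 2, 3, 4, 5, 6}); every edge is covered by a bag; and for each vertex v the set of bags containing v is connected in the bag tree. The decomposition is therefore valid. The largest bag has 4 vertices, so the width is 3.

Yes; width 3.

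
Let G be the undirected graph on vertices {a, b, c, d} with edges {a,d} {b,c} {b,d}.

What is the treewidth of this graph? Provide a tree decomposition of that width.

Each bag holds 2 vertices, so the decomposition has width 1, which upper-bounds the treewidth. G has an edge, so its treewidth is at least 1. Combining the bounds, tw(G) = 1.

Treewidth 1.
One optimal decomposition is:
Bags: B1 = {a, d}  B2 = {b, d}  B3 = {b, c}
Tree: B1–B2, B2–B3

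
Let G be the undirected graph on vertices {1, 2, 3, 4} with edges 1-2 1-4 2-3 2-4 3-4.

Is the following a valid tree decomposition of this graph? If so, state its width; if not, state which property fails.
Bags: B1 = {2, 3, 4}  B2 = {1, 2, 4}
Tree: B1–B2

Yes; width 2.

Vertex coverage: the bags together contain {1, 2, 3, 4}, the full vertex set. Edge coverage: each edge of G has both endpoints in at least one bag. Running intersection: for every vertex, the bags containing it form a connected subtree. All three properties hold, so this is a valid tree decomposition of width max|bag| − 1 = 2, and hence tw(G) ≤ 2.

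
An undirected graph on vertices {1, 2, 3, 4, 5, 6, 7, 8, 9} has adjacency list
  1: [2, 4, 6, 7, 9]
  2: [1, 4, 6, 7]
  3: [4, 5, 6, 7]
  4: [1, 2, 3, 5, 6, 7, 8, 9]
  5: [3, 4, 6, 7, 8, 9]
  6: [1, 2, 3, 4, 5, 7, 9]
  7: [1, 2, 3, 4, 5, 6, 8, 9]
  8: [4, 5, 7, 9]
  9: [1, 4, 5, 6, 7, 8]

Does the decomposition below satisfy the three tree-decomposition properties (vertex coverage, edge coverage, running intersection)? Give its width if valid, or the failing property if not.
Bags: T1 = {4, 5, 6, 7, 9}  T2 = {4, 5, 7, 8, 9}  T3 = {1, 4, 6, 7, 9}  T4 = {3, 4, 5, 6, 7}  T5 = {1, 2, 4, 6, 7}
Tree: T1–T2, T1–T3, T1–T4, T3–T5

Checking the three conditions: (i) the bags cover all of {1, 2, 3, 4, 5, 6, 7, 8, 9}; (ii) for each edge, some bag contains both endpoints; (iii) the bags containing any fixed vertex form a subtree. All hold, so the decomposition is valid with width 5 − 1 = 4.

Yes; width 4.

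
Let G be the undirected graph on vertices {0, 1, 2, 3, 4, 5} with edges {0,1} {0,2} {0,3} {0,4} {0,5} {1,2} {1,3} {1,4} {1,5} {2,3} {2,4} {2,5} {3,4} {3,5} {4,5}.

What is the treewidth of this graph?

A width-5 tree decomposition is:
Bags: B1 = {0, 1, 2, 3, 4, 5}
Tree: (single bag)
A single bag containing all 6 vertices is trivially a valid decomposition of width 5. On the other hand G contains the 6-clique {0, 1, 2, 3, 4, 5}. A clique must lie in a single bag of any decomposition, so no decomposition can have width below 5. Combining the bounds, tw(G) = 5.

5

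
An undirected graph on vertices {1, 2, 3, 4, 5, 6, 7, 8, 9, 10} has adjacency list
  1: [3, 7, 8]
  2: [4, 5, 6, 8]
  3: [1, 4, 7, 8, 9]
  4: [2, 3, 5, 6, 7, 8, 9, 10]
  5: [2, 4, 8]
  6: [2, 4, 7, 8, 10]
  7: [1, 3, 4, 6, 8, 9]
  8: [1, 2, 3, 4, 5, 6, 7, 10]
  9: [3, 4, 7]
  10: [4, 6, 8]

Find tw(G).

3

A width-3 tree decomposition is:
Bags: B1 = {4, 6, 7, 8}  B2 = {2, 4, 6, 8}  B3 = {3, 4, 7, 8}  B4 = {3, 4, 7, 9}  B5 = {2, 4, 5, 8}  B6 = {1, 3, 7, 8}  B7 = {4, 6, 8, 10}
Tree: B1–B2, B1–B3, B3–B4, B2–B5, B3–B6, B2–B7
Every bag has size at most 4, so the width is 4 − 1 = 3 and tw(G) ≤ 3. Conversely, {1, 3, 7, 8} is a clique of size 4, and the vertices of any clique must share a bag in every tree decomposition; so some bag has ≥ 4 vertices and tw(G) ≥ 3. Therefore the treewidth is 3.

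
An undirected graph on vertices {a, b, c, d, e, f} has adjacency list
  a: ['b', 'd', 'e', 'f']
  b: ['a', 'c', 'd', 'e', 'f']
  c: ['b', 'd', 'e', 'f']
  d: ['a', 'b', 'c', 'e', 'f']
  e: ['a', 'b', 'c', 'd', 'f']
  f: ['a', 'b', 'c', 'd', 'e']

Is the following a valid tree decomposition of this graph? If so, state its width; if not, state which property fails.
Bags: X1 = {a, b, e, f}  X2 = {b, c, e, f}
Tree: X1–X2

A tree decomposition must satisfy three properties: every vertex lies in some bag; for every edge, both endpoints lie together in some bag; and for every vertex, the bags containing it form a connected subtree. Here vertex d appears in no bag, so the decomposition is invalid.

No — vertex d appears in no bag.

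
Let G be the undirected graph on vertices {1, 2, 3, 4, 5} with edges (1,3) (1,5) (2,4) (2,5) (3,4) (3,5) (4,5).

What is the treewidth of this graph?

2

A width-2 tree decomposition is:
Bags: B1 = {3, 4, 5}  B2 = {1, 3, 5}  B3 = {2, 4, 5}
Tree: B1–B2, B1–B3
The largest bag has 3 vertices, giving width 2; this decomposition certifies tw(G) ≤ 2. For the lower bound, the 3 vertices {2, 4, 5} are pairwise adjacent, and any tree decomposition puts a clique entirely inside one bag — forcing width ≥ 2. Combining the bounds, tw(G) = 2.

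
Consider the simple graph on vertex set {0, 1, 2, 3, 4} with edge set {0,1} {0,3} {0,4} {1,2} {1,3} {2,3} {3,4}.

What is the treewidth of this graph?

A width-2 tree decomposition is:
Bags: B1 = {0, 3, 4}  B2 = {0, 1, 3}  B3 = {1, 2, 3}
Tree: B1–B2, B2–B3
Every bag has size at most 3, so the width is 3 − 1 = 2 and tw(G) ≤ 2. For the lower bound, the 3 vertices {0, 1, 3} are pairwise adjacent, and any tree decomposition puts a clique entirely inside one bag — forcing width ≥ 2. Therefore the treewidth is 2.

2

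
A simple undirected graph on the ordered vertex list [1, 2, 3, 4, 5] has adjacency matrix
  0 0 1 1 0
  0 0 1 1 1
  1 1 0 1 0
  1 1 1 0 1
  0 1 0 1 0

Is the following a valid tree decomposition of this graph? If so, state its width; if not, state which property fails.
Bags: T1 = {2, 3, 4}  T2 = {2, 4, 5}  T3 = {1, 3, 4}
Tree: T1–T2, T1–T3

Vertex coverage: the bags together contain {1, 2, 3, 4, 5}, the full vertex set. Edge coverage: each edge of G has both endpoints in at least one bag. Running intersection: for every vertex, the bags containing it form a connected subtree. All three properties hold, so this is a valid tree decomposition of width max|bag| − 1 = 2, and hence tw(G) ≤ 2.

Yes; width 2.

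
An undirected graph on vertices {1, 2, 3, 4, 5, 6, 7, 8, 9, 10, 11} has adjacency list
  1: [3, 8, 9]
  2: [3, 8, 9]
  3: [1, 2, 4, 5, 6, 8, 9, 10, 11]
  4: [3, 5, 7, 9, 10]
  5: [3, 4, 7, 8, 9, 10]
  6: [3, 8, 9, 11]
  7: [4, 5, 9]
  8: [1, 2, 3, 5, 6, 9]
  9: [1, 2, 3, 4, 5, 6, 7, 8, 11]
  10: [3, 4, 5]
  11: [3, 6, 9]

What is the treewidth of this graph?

3

A width-3 tree decomposition is:
Bags: B1 = {3, 5, 8, 9}  B2 = {3, 4, 5, 9}  B3 = {1, 3, 8, 9}  B4 = {3, 6, 8, 9}  B5 = {3, 4, 5, 10}  B6 = {3, 6, 9, 11}  B7 = {4, 5, 7, 9}  B8 = {2, 3, 8, 9}
Tree: B1–B2, B1–B3, B1–B4, B2–B5, B4–B6, B2–B7, B4–B8
Each bag holds 4 vertices, so the decomposition has width 3, which upper-bounds the treewidth. On the other hand G contains the 4-clique {1, 3, 8, 9}. A clique must lie in a single bag of any decomposition, so no decomposition can have width below 3. The upper and lower bounds meet at 3, so that is the treewidth.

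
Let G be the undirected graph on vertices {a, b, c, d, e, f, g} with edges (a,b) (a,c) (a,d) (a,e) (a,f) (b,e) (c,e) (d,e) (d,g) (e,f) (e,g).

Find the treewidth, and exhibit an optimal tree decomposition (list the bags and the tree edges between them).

Treewidth 2.
Bags: B1 = {a, c, e}  B2 = {a, d, e}  B3 = {a, b, e}  B4 = {a, e, f}  B5 = {d, e, g}
Tree: B1–B2, B1–B3, B3–B4, B2–B5

Each bag holds 3 vertices, so the decomposition has width 2, which upper-bounds the treewidth. For the lower bound, the 3 vertices {d, e, g} are pairwise adjacent, and any tree decomposition puts a clique entirely inside one bag — forcing width ≥ 2. Hence tw(G) = 2 exactly.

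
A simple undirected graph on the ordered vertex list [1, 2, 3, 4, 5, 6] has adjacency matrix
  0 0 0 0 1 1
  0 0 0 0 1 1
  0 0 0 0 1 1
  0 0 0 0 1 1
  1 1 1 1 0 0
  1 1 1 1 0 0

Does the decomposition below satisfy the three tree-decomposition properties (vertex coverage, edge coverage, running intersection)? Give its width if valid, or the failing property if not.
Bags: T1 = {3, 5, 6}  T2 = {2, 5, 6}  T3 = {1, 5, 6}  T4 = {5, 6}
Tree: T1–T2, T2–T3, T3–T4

No — vertex 4 appears in no bag.

A tree decomposition must satisfy three properties: every vertex lies in some bag; for every edge, both endpoints lie together in some bag; and for every vertex, the bags containing it form a connected subtree. Here vertex 4 appears in no bag, so the decomposition is invalid.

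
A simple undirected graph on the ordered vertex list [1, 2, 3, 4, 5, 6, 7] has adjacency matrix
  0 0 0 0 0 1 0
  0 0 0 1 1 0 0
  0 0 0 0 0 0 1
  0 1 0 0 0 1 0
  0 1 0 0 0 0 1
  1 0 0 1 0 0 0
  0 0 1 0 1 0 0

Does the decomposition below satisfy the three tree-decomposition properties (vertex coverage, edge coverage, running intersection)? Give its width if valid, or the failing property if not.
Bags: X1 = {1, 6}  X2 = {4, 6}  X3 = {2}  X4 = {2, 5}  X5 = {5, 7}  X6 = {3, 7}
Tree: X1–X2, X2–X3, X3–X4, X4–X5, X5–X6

No — edge (4,2) lies in no bag.

A tree decomposition must satisfy three properties: every vertex lies in some bag; for every edge, both endpoints lie together in some bag; and for every vertex, the bags containing it form a connected subtree. Here edge (4,2) lies in no bag, so the decomposition is invalid.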